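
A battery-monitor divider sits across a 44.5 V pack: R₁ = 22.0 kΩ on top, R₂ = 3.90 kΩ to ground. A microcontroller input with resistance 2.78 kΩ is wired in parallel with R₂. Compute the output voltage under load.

The load sits in parallel with R₂: R₂‖R_L = (3.90 × 2.78) / (3.90 + 2.78) = 1.623 kΩ.
V_out = 44.5 × 1.623 / (22.0 + 1.623) = 44.5 × 1.623/23.62 = 3.06 V.

V_out ≈ 3.06 V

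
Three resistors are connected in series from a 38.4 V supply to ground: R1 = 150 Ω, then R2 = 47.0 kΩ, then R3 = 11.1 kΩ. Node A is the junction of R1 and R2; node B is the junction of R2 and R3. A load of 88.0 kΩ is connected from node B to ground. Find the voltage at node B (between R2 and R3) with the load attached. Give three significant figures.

At node B, R3 is in parallel with the load: R3‖R_L = 9857 Ω.
Below node A the resistance is R2 + (R3‖R_L) = 56860 Ω, so V_A = 38.4 × 56860/57010 = 38.30 V.
Then V_B = V_A × (R3‖R_L)/(R2 + R3‖R_L) = 38.30 × 9857/56860 = 6.64 V.

V ≈ 6.64 V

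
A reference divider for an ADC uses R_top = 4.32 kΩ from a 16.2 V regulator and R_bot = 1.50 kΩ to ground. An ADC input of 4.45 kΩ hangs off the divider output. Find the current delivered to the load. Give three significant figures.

R_bot‖R_L = 1.122 kΩ; V_out = 16.2 × 1.122/5.442 = 3.340 V.
I_L = V_out / R_L = 3.340 / 4.45 kΩ = 0.750 mA.

I_L ≈ 0.750 mA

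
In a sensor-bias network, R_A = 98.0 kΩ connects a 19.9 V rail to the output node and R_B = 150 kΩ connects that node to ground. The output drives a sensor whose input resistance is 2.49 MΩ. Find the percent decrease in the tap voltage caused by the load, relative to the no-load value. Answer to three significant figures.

The divider's output (Thévenin) resistance is R_A‖R_B = 59.27 kΩ.
Fractional drop under load = R_th/(R_th + R_L) = 59.27 / (59.27 + 2490) = 0.02325.
So the output falls by 2.33 %.

2.33 %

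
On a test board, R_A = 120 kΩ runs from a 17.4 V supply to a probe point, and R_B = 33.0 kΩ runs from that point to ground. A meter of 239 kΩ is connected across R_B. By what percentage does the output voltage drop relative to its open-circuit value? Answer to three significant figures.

9.77 %

The divider's output (Thévenin) resistance is R_A‖R_B = 25.88 kΩ.
Fractional drop under load = R_th/(R_th + R_L) = 25.88 / (25.88 + 239) = 0.09771.
So the output falls by 9.77 %.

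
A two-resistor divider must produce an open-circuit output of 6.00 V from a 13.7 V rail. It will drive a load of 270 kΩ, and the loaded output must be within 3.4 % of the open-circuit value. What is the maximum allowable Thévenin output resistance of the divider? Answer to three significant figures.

Loading drop = R_th/(R_th + R_L) ≤ 0.0340, so R_th ≤ R_L · ε/(1−ε) = 270 kΩ × 0.0340/0.9660 = 9.50 kΩ.
(Any R1, R2 with R2/(R1+R2) = 0.438 and R1‖R2 ≤ 9.50 kΩ will meet the spec.)

R_th ≤ 9.50 kΩ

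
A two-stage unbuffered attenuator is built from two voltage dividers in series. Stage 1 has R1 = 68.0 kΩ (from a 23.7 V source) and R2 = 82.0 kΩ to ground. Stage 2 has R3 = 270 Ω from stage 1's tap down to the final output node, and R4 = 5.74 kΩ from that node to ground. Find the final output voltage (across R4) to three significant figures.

V_out ≈ 1.72 V

Stage 2 presents R3+R4 = 6010 Ω as a load on stage 1's tap.
Stage 1's lower leg becomes R2‖(R3+R4) = 5600 Ω, so V_mid = 23.7 × 5600/73600 = 1.803 V.
Stage 2 is itself unloaded: V_out = V_mid × R4/(R3+R4) = 1.803 × 5740/6010 = 1.72 V.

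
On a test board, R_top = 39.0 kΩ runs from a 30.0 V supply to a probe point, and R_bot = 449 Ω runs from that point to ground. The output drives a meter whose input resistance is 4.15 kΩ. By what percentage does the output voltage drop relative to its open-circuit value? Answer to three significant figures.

9.66 %

The divider's output (Thévenin) resistance is R_top‖R_bot = 443.9 Ω.
Fractional drop under load = R_th/(R_th + R_L) = 443.9 / (443.9 + 4150) = 0.09663.
So the output falls by 9.66 %.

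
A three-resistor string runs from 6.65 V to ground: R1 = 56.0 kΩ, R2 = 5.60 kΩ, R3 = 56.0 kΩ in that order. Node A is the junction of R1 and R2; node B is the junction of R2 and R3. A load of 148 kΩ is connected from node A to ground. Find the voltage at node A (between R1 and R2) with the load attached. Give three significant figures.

Below node A the series string R2+R3 = 61.60 kΩ sits in parallel with the 148 kΩ load: 43.50 kΩ.
V_A = 6.65 × 43.50/(56.0 + 43.50) = 2.91 V.

V ≈ 2.91 V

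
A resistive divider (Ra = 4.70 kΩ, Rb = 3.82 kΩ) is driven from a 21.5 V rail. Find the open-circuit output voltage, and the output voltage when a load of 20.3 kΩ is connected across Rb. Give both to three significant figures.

Open-circuit: V = 21.5 × 3.82/(4.70 + 3.82) = 9.64 V.
With the load, Rb becomes Rb‖R_L = 3.215 kΩ, so V = 21.5 × 3.215/7.915 = 8.73 V.

Unloaded: 9.64 V; loaded: 8.73 V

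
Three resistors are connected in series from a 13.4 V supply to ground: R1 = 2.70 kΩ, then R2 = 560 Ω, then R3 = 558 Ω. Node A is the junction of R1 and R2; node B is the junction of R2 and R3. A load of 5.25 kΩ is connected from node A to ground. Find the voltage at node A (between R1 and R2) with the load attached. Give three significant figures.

V ≈ 3.41 V

Below node A the series string R2+R3 = 1118 Ω sits in parallel with the 5250 Ω load: 921.7 Ω.
V_A = 13.4 × 921.7/(2700 + 921.7) = 3.41 V.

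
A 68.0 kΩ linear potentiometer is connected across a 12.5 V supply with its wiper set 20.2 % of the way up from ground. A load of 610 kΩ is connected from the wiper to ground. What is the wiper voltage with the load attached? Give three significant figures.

The wiper splits the pot into (1−α)R = 54.26 kΩ above and αR = 13.74 kΩ below.
Lower section ‖ load = 13.43 kΩ.
V_wiper = 12.5 × 13.43/(54.26 + 13.43) = 2.48 V.

V ≈ 2.48 V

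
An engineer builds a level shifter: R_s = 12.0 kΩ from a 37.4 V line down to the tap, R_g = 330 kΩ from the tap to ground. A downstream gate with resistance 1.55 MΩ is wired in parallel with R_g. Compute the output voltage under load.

The load sits in parallel with R_g: R_g‖R_L = (330 × 1550) / (330 + 1550) = 272.1 kΩ.
V_out = 37.4 × 272.1 / (12.0 + 272.1) = 37.4 × 272.1/284.1 = 35.8 V.

V_out ≈ 35.8 V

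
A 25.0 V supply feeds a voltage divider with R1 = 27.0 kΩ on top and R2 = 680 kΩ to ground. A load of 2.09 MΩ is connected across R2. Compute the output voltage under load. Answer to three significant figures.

V_out ≈ 23.8 V

The load sits in parallel with R2: R2‖R_L = (680 × 2090) / (680 + 2090) = 513.1 kΩ.
V_out = 25.0 × 513.1 / (27.0 + 513.1) = 25.0 × 513.1/540.1 = 23.8 V.
(Unloaded it would have been 24.0 V.)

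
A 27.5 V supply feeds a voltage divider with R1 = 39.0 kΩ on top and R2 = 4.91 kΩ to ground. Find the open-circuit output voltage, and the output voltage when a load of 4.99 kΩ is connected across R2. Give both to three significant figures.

Unloaded: 3.08 V; loaded: 1.64 V

Open-circuit: V = 27.5 × 4.91/(39.0 + 4.91) = 3.08 V.
With the load, R2 becomes R2‖R_L = 2.475 kΩ, so V = 27.5 × 2.475/41.47 = 1.64 V.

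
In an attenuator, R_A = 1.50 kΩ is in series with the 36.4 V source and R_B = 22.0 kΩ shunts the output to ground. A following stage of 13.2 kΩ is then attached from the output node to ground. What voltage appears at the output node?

V_out ≈ 30.8 V

The load sits in parallel with R_B: R_B‖R_L = (22.0 × 13.2) / (22.0 + 13.2) = 8.250 kΩ.
V_out = 36.4 × 8.250 / (1.50 + 8.250) = 36.4 × 8.250/9.750 = 30.8 V.
(Unloaded it would have been 34.1 V.)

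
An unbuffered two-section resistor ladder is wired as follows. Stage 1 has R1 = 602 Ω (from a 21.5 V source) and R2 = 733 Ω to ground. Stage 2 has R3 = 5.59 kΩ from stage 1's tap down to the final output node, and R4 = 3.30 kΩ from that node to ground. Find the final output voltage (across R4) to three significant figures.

Stage 2 presents R3+R4 = 8890 Ω as a load on stage 1's tap.
Stage 1's lower leg becomes R2‖(R3+R4) = 677.2 Ω, so V_mid = 21.5 × 677.2/1279 = 11.38 V.
Stage 2 is itself unloaded: V_out = V_mid × R4/(R3+R4) = 11.38 × 3300/8890 = 4.22 V.

V_out ≈ 4.22 V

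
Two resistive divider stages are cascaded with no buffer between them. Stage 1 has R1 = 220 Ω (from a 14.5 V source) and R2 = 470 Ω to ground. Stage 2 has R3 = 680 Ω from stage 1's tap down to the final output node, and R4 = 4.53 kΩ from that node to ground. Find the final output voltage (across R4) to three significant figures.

V_out ≈ 8.35 V

Stage 2 presents R3+R4 = 5210 Ω as a load on stage 1's tap.
Stage 1's lower leg becomes R2‖(R3+R4) = 431.1 Ω, so V_mid = 14.5 × 431.1/651.1 = 9.601 V.
Stage 2 is itself unloaded: V_out = V_mid × R4/(R3+R4) = 9.601 × 4530/5210 = 8.35 V.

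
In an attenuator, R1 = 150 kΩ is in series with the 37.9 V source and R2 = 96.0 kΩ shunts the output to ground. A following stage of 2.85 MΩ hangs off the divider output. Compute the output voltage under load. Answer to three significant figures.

The load sits in parallel with R2: R2‖R_L = (96.0 × 2850) / (96.0 + 2850) = 92.87 kΩ.
V_out = 37.9 × 92.87 / (150 + 92.87) = 37.9 × 92.87/242.9 = 14.5 V.
(Unloaded it would have been 14.8 V.)

V_out ≈ 14.5 V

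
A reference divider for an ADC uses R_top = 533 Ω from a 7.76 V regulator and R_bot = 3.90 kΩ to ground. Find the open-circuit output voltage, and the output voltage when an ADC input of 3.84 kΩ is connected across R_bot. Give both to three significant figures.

Unloaded: 6.83 V; loaded: 6.08 V

Open-circuit: V = 7.76 × 3900/(533 + 3900) = 6.83 V.
With the load, R_bot becomes R_bot‖R_L = 1935 Ω, so V = 7.76 × 1935/2468 = 6.08 V.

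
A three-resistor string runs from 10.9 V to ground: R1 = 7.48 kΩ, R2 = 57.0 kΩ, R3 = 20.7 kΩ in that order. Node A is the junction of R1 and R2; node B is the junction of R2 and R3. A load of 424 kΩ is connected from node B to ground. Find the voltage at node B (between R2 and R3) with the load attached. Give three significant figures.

V ≈ 2.55 V

At node B, R3 is in parallel with the load: R3‖R_L = 19.74 kΩ.
Below node A the resistance is R2 + (R3‖R_L) = 76.74 kΩ, so V_A = 10.9 × 76.74/84.22 = 9.932 V.
Then V_B = V_A × (R3‖R_L)/(R2 + R3‖R_L) = 9.932 × 19.74/76.74 = 2.55 V.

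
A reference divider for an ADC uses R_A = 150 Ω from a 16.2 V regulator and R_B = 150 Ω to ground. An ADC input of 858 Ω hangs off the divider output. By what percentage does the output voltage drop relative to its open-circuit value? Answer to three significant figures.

The divider's output (Thévenin) resistance is R_A‖R_B = 75.00 Ω.
Fractional drop under load = R_th/(R_th + R_L) = 75.00 / (75.00 + 858) = 0.08039.
So the output falls by 8.04 %.

8.04 %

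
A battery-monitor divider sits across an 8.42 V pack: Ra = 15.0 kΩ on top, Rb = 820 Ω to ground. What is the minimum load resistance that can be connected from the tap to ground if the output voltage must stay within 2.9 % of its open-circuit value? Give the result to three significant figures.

R_L(min) ≈ 26.0 kΩ

Output resistance R_th = Ra‖Rb = (15000 × 820)/15820 = 777.5 Ω.
The fractional drop is R_th/(R_th + R_L); requiring this ≤ 0.0290 gives R_L ≥ R_th(1/0.0290 − 1) = 777.5 × 33.48 = 26.0 kΩ.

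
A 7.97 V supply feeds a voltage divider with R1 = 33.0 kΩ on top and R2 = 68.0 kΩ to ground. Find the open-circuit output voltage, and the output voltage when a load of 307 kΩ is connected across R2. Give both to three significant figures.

Open-circuit: V = 7.97 × 68.0/(33.0 + 68.0) = 5.37 V.
With the load, R2 becomes R2‖R_L = 55.67 kΩ, so V = 7.97 × 55.67/88.67 = 5.00 V.

Unloaded: 5.37 V; loaded: 5.00 V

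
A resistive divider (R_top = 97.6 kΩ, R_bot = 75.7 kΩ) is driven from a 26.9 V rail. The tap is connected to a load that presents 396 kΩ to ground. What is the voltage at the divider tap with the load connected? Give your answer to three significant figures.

The load sits in parallel with R_bot: R_bot‖R_L = (75.7 × 396) / (75.7 + 396) = 63.55 kΩ.
V_out = 26.9 × 63.55 / (97.6 + 63.55) = 26.9 × 63.55/161.2 = 10.6 V.

V_out ≈ 10.6 V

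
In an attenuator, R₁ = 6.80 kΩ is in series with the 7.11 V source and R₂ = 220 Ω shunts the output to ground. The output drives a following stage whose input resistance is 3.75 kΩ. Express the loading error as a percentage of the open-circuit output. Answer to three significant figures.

The divider's output (Thévenin) resistance is R₁‖R₂ = 213.1 Ω.
Fractional drop under load = R_th/(R_th + R_L) = 213.1 / (213.1 + 3750) = 0.05377.
So the output falls by 5.38 %.

5.38 %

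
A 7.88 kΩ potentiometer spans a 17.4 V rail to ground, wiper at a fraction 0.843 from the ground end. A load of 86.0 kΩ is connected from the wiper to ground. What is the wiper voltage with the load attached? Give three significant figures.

V ≈ 14.5 V

The wiper splits the pot into (1−α)R = 1.237 kΩ above and αR = 6.643 kΩ below.
Lower section ‖ load = 6.167 kΩ.
V_wiper = 17.4 × 6.167/(1.237 + 6.167) = 14.5 V.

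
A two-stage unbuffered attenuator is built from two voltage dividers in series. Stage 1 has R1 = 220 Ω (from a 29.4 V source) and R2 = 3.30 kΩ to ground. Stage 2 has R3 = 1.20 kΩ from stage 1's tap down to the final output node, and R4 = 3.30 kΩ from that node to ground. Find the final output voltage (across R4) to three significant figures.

V_out ≈ 19.3 V

Stage 2 presents R3+R4 = 4500 Ω as a load on stage 1's tap.
Stage 1's lower leg becomes R2‖(R3+R4) = 1904 Ω, so V_mid = 29.4 × 1904/2124 = 26.35 V.
Stage 2 is itself unloaded: V_out = V_mid × R4/(R3+R4) = 26.35 × 3300/4500 = 19.3 V.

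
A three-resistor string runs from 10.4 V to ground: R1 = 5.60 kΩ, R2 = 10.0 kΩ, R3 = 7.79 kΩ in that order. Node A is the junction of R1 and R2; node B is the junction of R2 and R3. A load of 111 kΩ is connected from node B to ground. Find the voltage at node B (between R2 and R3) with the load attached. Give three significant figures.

V ≈ 3.31 V

At node B, R3 is in parallel with the load: R3‖R_L = 7.279 kΩ.
Below node A the resistance is R2 + (R3‖R_L) = 17.28 kΩ, so V_A = 10.4 × 17.28/22.88 = 7.854 V.
Then V_B = V_A × (R3‖R_L)/(R2 + R3‖R_L) = 7.854 × 7.279/17.28 = 3.31 V.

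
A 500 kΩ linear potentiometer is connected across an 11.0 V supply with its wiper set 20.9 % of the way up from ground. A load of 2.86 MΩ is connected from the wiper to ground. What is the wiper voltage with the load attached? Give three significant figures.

The wiper splits the pot into (1−α)R = 395.5 kΩ above and αR = 104.5 kΩ below.
Lower section ‖ load = 100.8 kΩ.
V_wiper = 11.0 × 100.8/(395.5 + 100.8) = 2.23 V.

V ≈ 2.23 V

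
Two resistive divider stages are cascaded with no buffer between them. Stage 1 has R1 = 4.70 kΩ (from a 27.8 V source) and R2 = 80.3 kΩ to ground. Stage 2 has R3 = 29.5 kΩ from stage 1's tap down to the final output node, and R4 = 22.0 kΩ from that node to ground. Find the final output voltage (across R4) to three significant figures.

Stage 2 presents R3+R4 = 51.50 kΩ as a load on stage 1's tap.
Stage 1's lower leg becomes R2‖(R3+R4) = 31.38 kΩ, so V_mid = 27.8 × 31.38/36.08 = 24.18 V.
Stage 2 is itself unloaded: V_out = V_mid × R4/(R3+R4) = 24.18 × 22.0/51.50 = 10.3 V.

V_out ≈ 10.3 V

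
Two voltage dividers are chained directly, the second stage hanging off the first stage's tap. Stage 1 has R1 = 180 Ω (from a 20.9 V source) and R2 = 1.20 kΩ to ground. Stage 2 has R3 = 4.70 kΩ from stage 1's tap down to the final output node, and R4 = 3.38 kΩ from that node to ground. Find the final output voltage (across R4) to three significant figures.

Stage 2 presents R3+R4 = 8080 Ω as a load on stage 1's tap.
Stage 1's lower leg becomes R2‖(R3+R4) = 1045 Ω, so V_mid = 20.9 × 1045/1225 = 17.83 V.
Stage 2 is itself unloaded: V_out = V_mid × R4/(R3+R4) = 17.83 × 3380/8080 = 7.46 V.

V_out ≈ 7.46 V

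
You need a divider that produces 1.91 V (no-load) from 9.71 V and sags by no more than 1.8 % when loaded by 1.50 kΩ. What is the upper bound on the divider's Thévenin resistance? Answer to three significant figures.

R_th ≤ 27.5 Ω

Loading drop = R_th/(R_th + R_L) ≤ 0.0180, so R_th ≤ R_L · ε/(1−ε) = 1.50 kΩ × 0.0180/0.9820 = 27.5 Ω.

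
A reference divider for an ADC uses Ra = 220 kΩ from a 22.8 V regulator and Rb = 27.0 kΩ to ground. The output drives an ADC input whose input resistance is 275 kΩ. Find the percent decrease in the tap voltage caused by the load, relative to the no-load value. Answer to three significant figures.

Unloaded V = 22.8 × 27.0/247.0 = 2.4923 V.
Loaded: Rb‖R_L = 24.59 kΩ, giving V = 22.8 × 24.59/244.6 = 2.2919 V.
Drop = (2.4923 − 2.2919) / 2.4923 = 8.04 %.

8.04 %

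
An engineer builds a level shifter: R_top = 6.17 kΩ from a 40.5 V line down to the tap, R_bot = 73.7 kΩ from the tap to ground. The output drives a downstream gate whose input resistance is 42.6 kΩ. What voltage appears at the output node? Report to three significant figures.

The load sits in parallel with R_bot: R_bot‖R_L = (73.7 × 42.6) / (73.7 + 42.6) = 27.00 kΩ.
V_out = 40.5 × 27.00 / (6.17 + 27.00) = 40.5 × 27.00/33.17 = 33.0 V.
(Unloaded it would have been 37.4 V.)

V_out ≈ 33.0 V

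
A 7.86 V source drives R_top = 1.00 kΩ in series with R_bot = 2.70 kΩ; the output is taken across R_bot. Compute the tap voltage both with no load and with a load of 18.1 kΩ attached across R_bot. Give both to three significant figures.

Unloaded: 5.74 V; loaded: 5.51 V

Open-circuit: V = 7.86 × 2.70/(1.00 + 2.70) = 5.74 V.
With the load, R_bot becomes R_bot‖R_L = 2.350 kΩ, so V = 7.86 × 2.350/3.350 = 5.51 V.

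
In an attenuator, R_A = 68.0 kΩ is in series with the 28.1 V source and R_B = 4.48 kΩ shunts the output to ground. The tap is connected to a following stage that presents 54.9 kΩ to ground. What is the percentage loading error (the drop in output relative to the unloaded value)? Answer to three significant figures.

The divider's output (Thévenin) resistance is R_A‖R_B = 4.203 kΩ.
Fractional drop under load = R_th/(R_th + R_L) = 4.203 / (4.203 + 54.9) = 0.07111.
So the output falls by 7.11 %.

7.11 %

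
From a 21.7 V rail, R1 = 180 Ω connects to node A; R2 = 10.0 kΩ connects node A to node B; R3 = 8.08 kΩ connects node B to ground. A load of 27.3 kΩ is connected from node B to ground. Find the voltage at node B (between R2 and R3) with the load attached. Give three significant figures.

V ≈ 8.24 V

At node B, R3 is in parallel with the load: R3‖R_L = 6235 Ω.
Below node A the resistance is R2 + (R3‖R_L) = 16230 Ω, so V_A = 21.7 × 16230/16410 = 21.46 V.
Then V_B = V_A × (R3‖R_L)/(R2 + R3‖R_L) = 21.46 × 6235/16230 = 8.24 V.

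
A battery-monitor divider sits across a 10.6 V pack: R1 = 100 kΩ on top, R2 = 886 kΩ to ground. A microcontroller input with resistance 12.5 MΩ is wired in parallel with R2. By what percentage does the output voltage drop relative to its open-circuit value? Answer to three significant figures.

0.714 %

The divider's output (Thévenin) resistance is R1‖R2 = 89.86 kΩ.
Fractional drop under load = R_th/(R_th + R_L) = 89.86 / (89.86 + 12500) = 0.007137.
So the output falls by 0.714 %.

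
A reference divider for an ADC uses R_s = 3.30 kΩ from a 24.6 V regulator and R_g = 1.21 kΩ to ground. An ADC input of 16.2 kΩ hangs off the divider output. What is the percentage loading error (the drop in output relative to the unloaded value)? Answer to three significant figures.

The divider's output (Thévenin) resistance is R_s‖R_g = 0.8854 kΩ.
Fractional drop under load = R_th/(R_th + R_L) = 0.8854 / (0.8854 + 16.2) = 0.05182.
So the output falls by 5.18 %.

5.18 %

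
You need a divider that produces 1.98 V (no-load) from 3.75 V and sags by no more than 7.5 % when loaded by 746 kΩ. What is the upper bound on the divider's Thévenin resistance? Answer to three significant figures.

R_th ≤ 60.5 kΩ

Loading drop = R_th/(R_th + R_L) ≤ 0.0750, so R_th ≤ R_L · ε/(1−ε) = 746 kΩ × 0.0750/0.9250 = 60.5 kΩ.
(Any R1, R2 with R2/(R1+R2) = 0.528 and R1‖R2 ≤ 60.5 kΩ will meet the spec.)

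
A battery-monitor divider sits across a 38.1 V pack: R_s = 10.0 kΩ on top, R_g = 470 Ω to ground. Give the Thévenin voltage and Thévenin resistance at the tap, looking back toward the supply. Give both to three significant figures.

V_th = 1.71 V, R_th = 449 Ω

V_th is the open-circuit tap voltage: 38.1 × 470/(10000 + 470) = 1.71 V.
With the supply zeroed, R_s and R_g appear in parallel from the tap: R_th = R_s‖R_g = (10000 × 470)/10470 = 449 Ω.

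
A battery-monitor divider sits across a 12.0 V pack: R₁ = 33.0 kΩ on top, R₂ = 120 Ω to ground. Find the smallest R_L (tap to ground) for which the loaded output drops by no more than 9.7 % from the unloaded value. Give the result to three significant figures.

Output resistance R_th = R₁‖R₂ = (33000 × 120)/33120 = 119.6 Ω.
The fractional drop is R_th/(R_th + R_L); requiring this ≤ 0.0970 gives R_L ≥ R_th(1/0.0970 − 1) = 119.6 × 9.309 = 1.11 kΩ.

R_L(min) ≈ 1.11 kΩ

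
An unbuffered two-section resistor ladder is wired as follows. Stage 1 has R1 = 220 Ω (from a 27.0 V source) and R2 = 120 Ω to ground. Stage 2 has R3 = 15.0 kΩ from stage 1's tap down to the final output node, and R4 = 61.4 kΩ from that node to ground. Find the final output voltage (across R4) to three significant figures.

Stage 2 presents R3+R4 = 76400 Ω as a load on stage 1's tap.
Stage 1's lower leg becomes R2‖(R3+R4) = 119.8 Ω, so V_mid = 27.0 × 119.8/339.8 = 9.520 V.
Stage 2 is itself unloaded: V_out = V_mid × R4/(R3+R4) = 9.520 × 61400/76400 = 7.65 V.

V_out ≈ 7.65 V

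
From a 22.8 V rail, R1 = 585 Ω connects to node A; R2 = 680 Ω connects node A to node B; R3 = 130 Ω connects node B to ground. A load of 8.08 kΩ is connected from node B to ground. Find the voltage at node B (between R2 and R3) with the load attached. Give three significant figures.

V ≈ 2.09 V

At node B, R3 is in parallel with the load: R3‖R_L = 127.9 Ω.
Below node A the resistance is R2 + (R3‖R_L) = 807.9 Ω, so V_A = 22.8 × 807.9/1393 = 13.22 V.
Then V_B = V_A × (R3‖R_L)/(R2 + R3‖R_L) = 13.22 × 127.9/807.9 = 2.09 V.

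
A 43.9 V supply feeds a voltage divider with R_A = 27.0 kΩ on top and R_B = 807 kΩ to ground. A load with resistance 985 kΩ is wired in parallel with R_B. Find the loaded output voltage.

V_out ≈ 41.4 V

The load sits in parallel with R_B: R_B‖R_L = (807 × 985) / (807 + 985) = 443.6 kΩ.
V_out = 43.9 × 443.6 / (27.0 + 443.6) = 43.9 × 443.6/470.6 = 41.4 V.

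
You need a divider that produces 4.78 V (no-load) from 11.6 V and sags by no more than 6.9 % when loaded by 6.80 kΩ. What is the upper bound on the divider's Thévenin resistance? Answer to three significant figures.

Loading drop = R_th/(R_th + R_L) ≤ 0.0690, so R_th ≤ R_L · ε/(1−ε) = 6.80 kΩ × 0.0690/0.9310 = 504 Ω.
(Any R1, R2 with R2/(R1+R2) = 0.412 and R1‖R2 ≤ 504 Ω will meet the spec.)

R_th ≤ 504 Ω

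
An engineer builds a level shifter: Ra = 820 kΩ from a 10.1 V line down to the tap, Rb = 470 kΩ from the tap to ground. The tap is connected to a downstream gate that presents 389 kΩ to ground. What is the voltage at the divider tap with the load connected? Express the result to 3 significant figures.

The load sits in parallel with Rb: Rb‖R_L = (470 × 389) / (470 + 389) = 212.8 kΩ.
V_out = 10.1 × 212.8 / (820 + 212.8) = 10.1 × 212.8/1033 = 2.08 V.

V_out ≈ 2.08 V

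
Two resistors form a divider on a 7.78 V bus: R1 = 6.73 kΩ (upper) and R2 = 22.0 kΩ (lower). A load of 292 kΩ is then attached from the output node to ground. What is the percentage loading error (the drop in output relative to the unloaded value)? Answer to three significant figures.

1.73 %

The divider's output (Thévenin) resistance is R1‖R2 = 5.153 kΩ.
Fractional drop under load = R_th/(R_th + R_L) = 5.153 / (5.153 + 292) = 0.01734.
So the output falls by 1.73 %.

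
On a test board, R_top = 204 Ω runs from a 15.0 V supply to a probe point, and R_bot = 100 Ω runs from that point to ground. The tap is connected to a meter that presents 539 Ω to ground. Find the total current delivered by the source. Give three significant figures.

I ≈ 52.0 mA

R_bot‖R_L = 84.35 Ω, so the source sees R_top + R_bot‖R_L = 288.4 Ω.
I = 15.0 V / 288.4 Ω = 52.0 mA.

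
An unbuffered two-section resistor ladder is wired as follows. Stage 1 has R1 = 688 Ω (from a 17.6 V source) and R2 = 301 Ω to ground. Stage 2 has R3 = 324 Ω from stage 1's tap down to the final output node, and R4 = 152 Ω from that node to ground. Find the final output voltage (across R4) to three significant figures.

Stage 2 presents R3+R4 = 476.0 Ω as a load on stage 1's tap.
Stage 1's lower leg becomes R2‖(R3+R4) = 184.4 Ω, so V_mid = 17.6 × 184.4/872.4 = 3.720 V.
Stage 2 is itself unloaded: V_out = V_mid × R4/(R3+R4) = 3.720 × 152/476.0 = 1.19 V.

V_out ≈ 1.19 V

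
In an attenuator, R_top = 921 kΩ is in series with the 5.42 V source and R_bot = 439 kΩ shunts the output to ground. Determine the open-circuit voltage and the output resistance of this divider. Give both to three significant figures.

V_th is the open-circuit tap voltage: 5.42 × 439/(921 + 439) = 1.75 V.
With the supply zeroed, R_top and R_bot appear in parallel from the tap: R_th = R_top‖R_bot = (921 × 439)/1360 = 297 kΩ.

V_th = 1.75 V, R_th = 297 kΩ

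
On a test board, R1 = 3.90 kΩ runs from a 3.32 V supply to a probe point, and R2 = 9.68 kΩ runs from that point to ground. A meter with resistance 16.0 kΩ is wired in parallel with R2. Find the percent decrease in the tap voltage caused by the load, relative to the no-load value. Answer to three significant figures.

14.8 %

Unloaded V = 3.32 × 9.68/13.58 = 2.3665 V.
Loaded: R2‖R_L = 6.031 kΩ, giving V = 3.32 × 6.031/9.931 = 2.0162 V.
Drop = (2.3665 − 2.0162) / 2.3665 = 14.8 %.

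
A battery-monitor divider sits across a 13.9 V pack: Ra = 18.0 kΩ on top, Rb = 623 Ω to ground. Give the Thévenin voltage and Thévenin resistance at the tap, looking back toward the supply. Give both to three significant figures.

V_th is the open-circuit tap voltage: 13.9 × 623/(18000 + 623) = 0.465 V.
With the supply zeroed, Ra and Rb appear in parallel from the tap: R_th = Ra‖Rb = (18000 × 623)/18620 = 602 Ω.

V_th = 0.465 V, R_th = 602 Ω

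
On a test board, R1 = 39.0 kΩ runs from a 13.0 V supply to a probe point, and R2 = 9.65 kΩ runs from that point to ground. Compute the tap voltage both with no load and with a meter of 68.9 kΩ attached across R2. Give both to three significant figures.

Unloaded: 2.58 V; loaded: 2.32 V

Open-circuit: V = 13.0 × 9.65/(39.0 + 9.65) = 2.58 V.
With the load, R2 becomes R2‖R_L = 8.464 kΩ, so V = 13.0 × 8.464/47.46 = 2.32 V.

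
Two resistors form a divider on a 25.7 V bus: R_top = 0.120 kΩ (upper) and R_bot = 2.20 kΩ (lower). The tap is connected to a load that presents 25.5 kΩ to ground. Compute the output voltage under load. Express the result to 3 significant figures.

The load sits in parallel with R_bot: R_bot‖R_L = (2200 × 25500) / (2200 + 25500) = 2025 Ω.
V_out = 25.7 × 2025 / (120 + 2025) = 25.7 × 2025/2145 = 24.3 V.

V_out ≈ 24.3 V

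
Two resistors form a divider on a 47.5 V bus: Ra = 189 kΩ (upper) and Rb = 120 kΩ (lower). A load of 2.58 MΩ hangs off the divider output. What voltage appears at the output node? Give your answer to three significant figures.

The load sits in parallel with Rb: Rb‖R_L = (120 × 2580) / (120 + 2580) = 114.7 kΩ.
V_out = 47.5 × 114.7 / (189 + 114.7) = 47.5 × 114.7/303.7 = 17.9 V.

V_out ≈ 17.9 V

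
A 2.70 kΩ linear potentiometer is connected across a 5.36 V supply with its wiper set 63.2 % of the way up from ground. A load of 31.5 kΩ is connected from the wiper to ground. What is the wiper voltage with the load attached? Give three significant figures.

The wiper splits the pot into (1−α)R = 993.6 Ω above and αR = 1706 Ω below.
Lower section ‖ load = 1619 Ω.
V_wiper = 5.36 × 1619/(993.6 + 1619) = 3.32 V.

V ≈ 3.32 V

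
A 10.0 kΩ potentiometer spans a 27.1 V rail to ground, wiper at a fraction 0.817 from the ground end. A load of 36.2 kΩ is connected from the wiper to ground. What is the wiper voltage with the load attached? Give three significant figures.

The wiper splits the pot into (1−α)R = 1.830 kΩ above and αR = 8.170 kΩ below.
Lower section ‖ load = 6.666 kΩ.
V_wiper = 27.1 × 6.666/(1.830 + 6.666) = 21.3 V.

V ≈ 21.3 V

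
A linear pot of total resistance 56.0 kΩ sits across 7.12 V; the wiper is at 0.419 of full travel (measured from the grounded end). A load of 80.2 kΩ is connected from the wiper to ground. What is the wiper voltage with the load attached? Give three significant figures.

V ≈ 2.55 V

The wiper splits the pot into (1−α)R = 32.54 kΩ above and αR = 23.46 kΩ below.
Lower section ‖ load = 18.15 kΩ.
V_wiper = 7.12 × 18.15/(32.54 + 18.15) = 2.55 V.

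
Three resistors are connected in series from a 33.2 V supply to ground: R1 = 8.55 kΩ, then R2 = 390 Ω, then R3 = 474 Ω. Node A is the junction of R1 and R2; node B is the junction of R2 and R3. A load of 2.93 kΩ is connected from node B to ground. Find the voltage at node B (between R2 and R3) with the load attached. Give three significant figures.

At node B, R3 is in parallel with the load: R3‖R_L = 408.0 Ω.
Below node A the resistance is R2 + (R3‖R_L) = 798.0 Ω, so V_A = 33.2 × 798.0/9348 = 2.834 V.
Then V_B = V_A × (R3‖R_L)/(R2 + R3‖R_L) = 2.834 × 408.0/798.0 = 1.45 V.

V ≈ 1.45 V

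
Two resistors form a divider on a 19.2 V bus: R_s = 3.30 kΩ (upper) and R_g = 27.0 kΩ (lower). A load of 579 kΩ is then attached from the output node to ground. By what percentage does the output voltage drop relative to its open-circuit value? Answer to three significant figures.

The divider's output (Thévenin) resistance is R_s‖R_g = 2.941 kΩ.
Fractional drop under load = R_th/(R_th + R_L) = 2.941 / (2.941 + 579) = 0.005053.
So the output falls by 0.505 %.

0.505 %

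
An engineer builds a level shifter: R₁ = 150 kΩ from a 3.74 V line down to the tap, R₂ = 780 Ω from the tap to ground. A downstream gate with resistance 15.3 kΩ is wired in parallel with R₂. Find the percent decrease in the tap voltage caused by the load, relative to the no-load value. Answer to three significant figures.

The divider's output (Thévenin) resistance is R₁‖R₂ = 776.0 Ω.
Fractional drop under load = R_th/(R_th + R_L) = 776.0 / (776.0 + 15300) = 0.04827.
So the output falls by 4.83 %.

4.83 %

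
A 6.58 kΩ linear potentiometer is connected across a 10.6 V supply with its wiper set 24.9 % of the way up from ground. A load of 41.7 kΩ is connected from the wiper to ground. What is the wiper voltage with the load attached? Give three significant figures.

The wiper splits the pot into (1−α)R = 4.942 kΩ above and αR = 1.638 kΩ below.
Lower section ‖ load = 1.576 kΩ.
V_wiper = 10.6 × 1.576/(4.942 + 1.576) = 2.56 V.

V ≈ 2.56 V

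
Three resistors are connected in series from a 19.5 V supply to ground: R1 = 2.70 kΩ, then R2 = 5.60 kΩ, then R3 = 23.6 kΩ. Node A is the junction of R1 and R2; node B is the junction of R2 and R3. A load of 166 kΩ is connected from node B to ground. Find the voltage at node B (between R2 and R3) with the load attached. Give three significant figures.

At node B, R3 is in parallel with the load: R3‖R_L = 20.66 kΩ.
Below node A the resistance is R2 + (R3‖R_L) = 26.26 kΩ, so V_A = 19.5 × 26.26/28.96 = 17.68 V.
Then V_B = V_A × (R3‖R_L)/(R2 + R3‖R_L) = 17.68 × 20.66/26.26 = 13.9 V.

V ≈ 13.9 V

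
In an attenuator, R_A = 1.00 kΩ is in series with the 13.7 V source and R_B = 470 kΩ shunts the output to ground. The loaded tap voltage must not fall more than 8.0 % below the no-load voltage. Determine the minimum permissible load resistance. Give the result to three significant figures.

Output resistance R_th = R_A‖R_B = (1000 × 470000)/471000 = 997.9 Ω.
The fractional drop is R_th/(R_th + R_L); requiring this ≤ 0.0800 gives R_L ≥ R_th(1/0.0800 − 1) = 997.9 × 11.50 = 11.5 kΩ.

R_L(min) ≈ 11.5 kΩ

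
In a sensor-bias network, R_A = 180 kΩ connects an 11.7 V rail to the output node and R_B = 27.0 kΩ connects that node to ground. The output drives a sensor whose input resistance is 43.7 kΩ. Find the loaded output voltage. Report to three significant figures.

The load sits in parallel with R_B: R_B‖R_L = (27.0 × 43.7) / (27.0 + 43.7) = 16.69 kΩ.
V_out = 11.7 × 16.69 / (180 + 16.69) = 11.7 × 16.69/196.7 = 0.993 V.

V_out ≈ 0.993 V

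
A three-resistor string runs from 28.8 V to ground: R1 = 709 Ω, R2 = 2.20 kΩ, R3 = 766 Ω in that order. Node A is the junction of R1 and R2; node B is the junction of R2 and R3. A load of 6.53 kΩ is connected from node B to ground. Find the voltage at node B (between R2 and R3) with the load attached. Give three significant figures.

At node B, R3 is in parallel with the load: R3‖R_L = 685.6 Ω.
Below node A the resistance is R2 + (R3‖R_L) = 2886 Ω, so V_A = 28.8 × 2886/3595 = 23.12 V.
Then V_B = V_A × (R3‖R_L)/(R2 + R3‖R_L) = 23.12 × 685.6/2886 = 5.49 V.

V ≈ 5.49 V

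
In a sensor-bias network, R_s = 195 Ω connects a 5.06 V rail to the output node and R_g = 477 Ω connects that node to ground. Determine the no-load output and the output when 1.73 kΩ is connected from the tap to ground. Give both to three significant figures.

Open-circuit: V = 5.06 × 477/(195 + 477) = 3.59 V.
With the load, R_g becomes R_g‖R_L = 373.9 Ω, so V = 5.06 × 373.9/568.9 = 3.33 V.

Unloaded: 3.59 V; loaded: 3.33 V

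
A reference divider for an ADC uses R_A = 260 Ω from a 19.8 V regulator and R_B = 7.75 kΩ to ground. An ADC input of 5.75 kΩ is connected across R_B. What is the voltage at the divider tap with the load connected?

The load sits in parallel with R_B: R_B‖R_L = (7750 × 5750) / (7750 + 5750) = 3301 Ω.
V_out = 19.8 × 3301 / (260 + 3301) = 19.8 × 3301/3561 = 18.4 V.

V_out ≈ 18.4 V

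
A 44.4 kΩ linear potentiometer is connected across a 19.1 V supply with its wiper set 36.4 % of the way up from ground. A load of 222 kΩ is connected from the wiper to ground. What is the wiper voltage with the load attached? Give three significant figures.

The wiper splits the pot into (1−α)R = 28.24 kΩ above and αR = 16.16 kΩ below.
Lower section ‖ load = 15.06 kΩ.
V_wiper = 19.1 × 15.06/(28.24 + 15.06) = 6.64 V.

V ≈ 6.64 V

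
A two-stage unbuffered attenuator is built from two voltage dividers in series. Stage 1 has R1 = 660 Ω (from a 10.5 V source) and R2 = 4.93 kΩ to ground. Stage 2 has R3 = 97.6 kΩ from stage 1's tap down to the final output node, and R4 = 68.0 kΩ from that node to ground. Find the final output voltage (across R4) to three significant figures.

V_out ≈ 3.79 V

Stage 2 presents R3+R4 = 165600 Ω as a load on stage 1's tap.
Stage 1's lower leg becomes R2‖(R3+R4) = 4787 Ω, so V_mid = 10.5 × 4787/5447 = 9.228 V.
Stage 2 is itself unloaded: V_out = V_mid × R4/(R3+R4) = 9.228 × 68000/165600 = 3.79 V.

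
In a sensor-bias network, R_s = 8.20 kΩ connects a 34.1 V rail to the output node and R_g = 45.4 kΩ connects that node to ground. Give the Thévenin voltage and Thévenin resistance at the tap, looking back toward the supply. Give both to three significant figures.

V_th is the open-circuit tap voltage: 34.1 × 45.4/(8.20 + 45.4) = 28.9 V.
With the supply zeroed, R_s and R_g appear in parallel from the tap: R_th = R_s‖R_g = (8.20 × 45.4)/53.60 = 6.95 kΩ.

V_th = 28.9 V, R_th = 6.95 kΩ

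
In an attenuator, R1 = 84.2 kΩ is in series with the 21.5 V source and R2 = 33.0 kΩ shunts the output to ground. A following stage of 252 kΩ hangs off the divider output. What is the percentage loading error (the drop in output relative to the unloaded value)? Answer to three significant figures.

The divider's output (Thévenin) resistance is R1‖R2 = 23.71 kΩ.
Fractional drop under load = R_th/(R_th + R_L) = 23.71 / (23.71 + 252) = 0.08599.
So the output falls by 8.60 %.

8.60 %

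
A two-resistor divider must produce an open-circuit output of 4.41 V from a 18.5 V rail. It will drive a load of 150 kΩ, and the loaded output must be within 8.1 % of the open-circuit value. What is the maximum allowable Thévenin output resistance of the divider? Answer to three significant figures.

R_th ≤ 13.2 kΩ

Loading drop = R_th/(R_th + R_L) ≤ 0.0810, so R_th ≤ R_L · ε/(1−ε) = 150 kΩ × 0.0810/0.9190 = 13.2 kΩ.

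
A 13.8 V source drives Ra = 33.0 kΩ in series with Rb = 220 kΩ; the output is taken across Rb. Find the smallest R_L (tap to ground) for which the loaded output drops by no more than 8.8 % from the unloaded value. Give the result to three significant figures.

R_L(min) ≈ 297 kΩ

Output resistance R_th = Ra‖Rb = (33.0 × 220)/253.0 = 28.70 kΩ.
The fractional drop is R_th/(R_th + R_L); requiring this ≤ 0.0880 gives R_L ≥ R_th(1/0.0880 − 1) = 28.70 × 10.36 = 297 kΩ.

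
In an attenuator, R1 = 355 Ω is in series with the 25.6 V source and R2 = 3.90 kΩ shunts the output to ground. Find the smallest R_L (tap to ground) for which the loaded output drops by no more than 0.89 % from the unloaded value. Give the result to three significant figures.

Output resistance R_th = R1‖R2 = (355 × 3900)/4255 = 325.4 Ω.
The fractional drop is R_th/(R_th + R_L); requiring this ≤ 0.00890 gives R_L ≥ R_th(1/0.00890 − 1) = 325.4 × 111.4 = 36.2 kΩ.

R_L(min) ≈ 36.2 kΩ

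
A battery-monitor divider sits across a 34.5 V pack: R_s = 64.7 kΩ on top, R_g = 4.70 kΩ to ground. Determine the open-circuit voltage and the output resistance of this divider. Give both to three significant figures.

V_th is the open-circuit tap voltage: 34.5 × 4.70/(64.7 + 4.70) = 2.34 V.
With the supply zeroed, R_s and R_g appear in parallel from the tap: R_th = R_s‖R_g = (64.7 × 4.70)/69.40 = 4.38 kΩ.

V_th = 2.34 V, R_th = 4.38 kΩ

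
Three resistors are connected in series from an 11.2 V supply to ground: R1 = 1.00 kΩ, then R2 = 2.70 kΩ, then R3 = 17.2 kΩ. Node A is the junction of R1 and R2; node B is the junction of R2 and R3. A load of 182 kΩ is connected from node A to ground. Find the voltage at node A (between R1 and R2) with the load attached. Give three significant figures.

V ≈ 10.6 V

Below node A the series string R2+R3 = 19.90 kΩ sits in parallel with the 182 kΩ load: 17.94 kΩ.
V_A = 11.2 × 17.94/(1.00 + 17.94) = 10.6 V.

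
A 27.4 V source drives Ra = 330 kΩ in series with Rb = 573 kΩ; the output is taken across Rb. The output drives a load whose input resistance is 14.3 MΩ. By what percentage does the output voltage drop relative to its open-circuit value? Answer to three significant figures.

1.44 %

The divider's output (Thévenin) resistance is Ra‖Rb = 209.4 kΩ.
Fractional drop under load = R_th/(R_th + R_L) = 209.4 / (209.4 + 14300) = 0.01443.
So the output falls by 1.44 %.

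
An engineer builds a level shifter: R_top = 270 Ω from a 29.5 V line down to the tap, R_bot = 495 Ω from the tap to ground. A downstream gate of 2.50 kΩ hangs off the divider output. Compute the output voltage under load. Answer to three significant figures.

V_out ≈ 17.8 V

The load sits in parallel with R_bot: R_bot‖R_L = (495 × 2500) / (495 + 2500) = 413.2 Ω.
V_out = 29.5 × 413.2 / (270 + 413.2) = 29.5 × 413.2/683.2 = 17.8 V.
(Unloaded it would have been 19.1 V.)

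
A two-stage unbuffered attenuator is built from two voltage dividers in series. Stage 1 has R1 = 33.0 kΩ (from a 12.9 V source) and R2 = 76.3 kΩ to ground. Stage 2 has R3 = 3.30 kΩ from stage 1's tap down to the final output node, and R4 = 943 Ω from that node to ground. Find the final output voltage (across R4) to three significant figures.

V_out ≈ 0.311 V

Stage 2 presents R3+R4 = 4243 Ω as a load on stage 1's tap.
Stage 1's lower leg becomes R2‖(R3+R4) = 4019 Ω, so V_mid = 12.9 × 4019/37020 = 1.401 V.
Stage 2 is itself unloaded: V_out = V_mid × R4/(R3+R4) = 1.401 × 943/4243 = 0.311 V.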